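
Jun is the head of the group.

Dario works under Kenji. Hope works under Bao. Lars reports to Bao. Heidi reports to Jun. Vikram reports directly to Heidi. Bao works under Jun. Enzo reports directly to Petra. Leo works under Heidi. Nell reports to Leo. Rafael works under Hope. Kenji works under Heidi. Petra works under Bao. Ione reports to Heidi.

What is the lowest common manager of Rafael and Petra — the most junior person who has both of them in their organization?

Rafael's chain of managers is Hope, Bao, Jun. Petra's chain of managers is Bao, Jun. The first manager that appears in both chains is Bao.

Bao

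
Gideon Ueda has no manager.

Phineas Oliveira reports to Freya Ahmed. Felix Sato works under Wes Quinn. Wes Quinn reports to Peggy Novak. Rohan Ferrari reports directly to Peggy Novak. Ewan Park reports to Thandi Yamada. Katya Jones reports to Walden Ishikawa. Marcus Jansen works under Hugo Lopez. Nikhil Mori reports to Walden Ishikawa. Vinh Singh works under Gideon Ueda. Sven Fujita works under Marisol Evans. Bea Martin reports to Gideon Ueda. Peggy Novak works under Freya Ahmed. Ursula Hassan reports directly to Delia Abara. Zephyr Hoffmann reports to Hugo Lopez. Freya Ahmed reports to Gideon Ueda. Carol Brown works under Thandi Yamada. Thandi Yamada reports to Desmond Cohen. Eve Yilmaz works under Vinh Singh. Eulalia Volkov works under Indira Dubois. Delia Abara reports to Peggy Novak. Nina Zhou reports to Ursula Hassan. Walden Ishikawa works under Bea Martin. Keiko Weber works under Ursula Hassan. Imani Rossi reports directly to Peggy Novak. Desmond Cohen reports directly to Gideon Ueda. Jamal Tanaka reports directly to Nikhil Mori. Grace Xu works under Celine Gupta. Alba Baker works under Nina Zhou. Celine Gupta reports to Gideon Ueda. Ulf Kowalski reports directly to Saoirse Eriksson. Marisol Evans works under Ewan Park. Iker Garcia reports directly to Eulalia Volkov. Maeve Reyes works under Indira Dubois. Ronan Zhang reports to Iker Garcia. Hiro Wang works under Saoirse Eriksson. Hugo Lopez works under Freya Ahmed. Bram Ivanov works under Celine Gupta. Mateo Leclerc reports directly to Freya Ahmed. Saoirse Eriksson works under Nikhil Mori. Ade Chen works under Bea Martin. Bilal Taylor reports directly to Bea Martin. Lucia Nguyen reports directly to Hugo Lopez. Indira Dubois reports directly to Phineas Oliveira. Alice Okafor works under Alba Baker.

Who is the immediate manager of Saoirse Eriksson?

Saoirse Eriksson reports directly to Nikhil Mori.

Nikhil Mori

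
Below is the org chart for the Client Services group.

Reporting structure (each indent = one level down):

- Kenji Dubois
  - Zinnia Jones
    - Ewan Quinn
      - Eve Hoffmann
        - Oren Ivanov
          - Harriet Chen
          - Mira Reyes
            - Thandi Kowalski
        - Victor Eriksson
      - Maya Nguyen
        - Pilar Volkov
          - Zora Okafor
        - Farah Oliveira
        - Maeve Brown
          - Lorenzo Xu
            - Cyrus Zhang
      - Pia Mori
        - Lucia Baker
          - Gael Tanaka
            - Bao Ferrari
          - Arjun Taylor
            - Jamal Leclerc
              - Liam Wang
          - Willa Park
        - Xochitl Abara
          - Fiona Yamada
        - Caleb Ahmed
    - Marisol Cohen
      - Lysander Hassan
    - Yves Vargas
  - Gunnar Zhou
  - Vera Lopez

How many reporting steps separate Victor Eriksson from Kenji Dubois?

4

Chain from Victor Eriksson up to Kenji Dubois: Victor Eriksson → Eve Hoffmann → Ewan Quinn → Zinnia Jones → Kenji Dubois. That is 4 steps up, so Victor Eriksson is 4 levels below Kenji Dubois.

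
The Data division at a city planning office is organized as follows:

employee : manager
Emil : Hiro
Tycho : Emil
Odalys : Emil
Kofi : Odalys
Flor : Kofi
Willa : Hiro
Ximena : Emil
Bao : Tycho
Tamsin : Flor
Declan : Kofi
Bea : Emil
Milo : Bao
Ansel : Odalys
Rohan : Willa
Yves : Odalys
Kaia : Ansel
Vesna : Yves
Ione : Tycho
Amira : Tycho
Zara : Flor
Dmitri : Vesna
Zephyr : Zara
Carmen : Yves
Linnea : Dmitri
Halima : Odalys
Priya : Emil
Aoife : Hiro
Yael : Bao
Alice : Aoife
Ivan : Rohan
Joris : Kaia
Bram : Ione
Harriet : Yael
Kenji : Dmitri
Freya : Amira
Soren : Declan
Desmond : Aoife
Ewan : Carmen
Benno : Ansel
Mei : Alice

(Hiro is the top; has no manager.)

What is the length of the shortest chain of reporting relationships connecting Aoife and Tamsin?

Aoife is 1 level below Hiro, and Tamsin is 5 levels below Hiro (their lowest common manager). The shortest path runs up from Aoife to Hiro and back down to Tamsin: 1 + 5 = 6 links.

6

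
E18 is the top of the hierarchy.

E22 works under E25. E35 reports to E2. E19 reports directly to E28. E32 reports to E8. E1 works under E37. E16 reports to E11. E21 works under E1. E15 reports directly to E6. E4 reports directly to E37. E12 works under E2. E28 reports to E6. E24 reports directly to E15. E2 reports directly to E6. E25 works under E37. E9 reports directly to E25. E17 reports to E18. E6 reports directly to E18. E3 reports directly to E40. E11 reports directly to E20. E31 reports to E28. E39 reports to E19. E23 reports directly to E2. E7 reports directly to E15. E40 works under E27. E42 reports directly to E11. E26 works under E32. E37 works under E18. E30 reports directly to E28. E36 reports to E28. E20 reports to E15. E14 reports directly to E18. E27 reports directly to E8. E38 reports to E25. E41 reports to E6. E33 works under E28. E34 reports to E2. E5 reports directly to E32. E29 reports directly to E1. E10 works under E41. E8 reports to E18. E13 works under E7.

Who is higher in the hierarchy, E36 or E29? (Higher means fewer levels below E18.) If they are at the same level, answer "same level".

Both E36 and E29 are 3 levels below E18.

same level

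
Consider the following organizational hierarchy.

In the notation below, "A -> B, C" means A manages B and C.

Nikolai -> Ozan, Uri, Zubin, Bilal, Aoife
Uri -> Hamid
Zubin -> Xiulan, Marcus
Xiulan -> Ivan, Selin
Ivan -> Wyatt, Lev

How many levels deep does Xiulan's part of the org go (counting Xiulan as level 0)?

The longest chain under Xiulan runs Xiulan → Ivan → Lev, which is 2 levels below Xiulan.

2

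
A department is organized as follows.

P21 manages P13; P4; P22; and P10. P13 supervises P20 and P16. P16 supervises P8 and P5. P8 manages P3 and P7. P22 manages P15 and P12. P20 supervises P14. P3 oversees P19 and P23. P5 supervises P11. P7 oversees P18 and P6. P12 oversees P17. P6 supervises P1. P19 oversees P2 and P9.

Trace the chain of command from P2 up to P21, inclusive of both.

P2 -> P19 -> P3 -> P8 -> P16 -> P13 -> P21

P2 reports to P19. P19 reports to P3. P3 reports to P8. P8 reports to P16. P16 reports to P13. P13 reports to P21. P21 is at the top.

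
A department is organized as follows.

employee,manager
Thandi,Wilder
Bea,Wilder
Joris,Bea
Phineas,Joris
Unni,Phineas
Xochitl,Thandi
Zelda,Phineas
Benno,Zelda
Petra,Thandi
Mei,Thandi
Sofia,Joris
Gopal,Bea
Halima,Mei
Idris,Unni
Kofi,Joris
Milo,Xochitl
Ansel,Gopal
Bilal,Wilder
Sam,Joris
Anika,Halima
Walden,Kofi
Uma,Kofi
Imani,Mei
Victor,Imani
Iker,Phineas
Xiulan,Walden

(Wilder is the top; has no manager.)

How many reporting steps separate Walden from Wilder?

Chain from Walden up to Wilder: Walden → Kofi → Joris → Bea → Wilder. That is 4 steps up, so Walden is 4 levels below Wilder.

4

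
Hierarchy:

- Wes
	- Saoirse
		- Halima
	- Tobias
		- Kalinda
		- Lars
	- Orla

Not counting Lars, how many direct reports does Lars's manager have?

Lars reports to Tobias. Tobias's other direct reports are Kalinda — 1 peer.

1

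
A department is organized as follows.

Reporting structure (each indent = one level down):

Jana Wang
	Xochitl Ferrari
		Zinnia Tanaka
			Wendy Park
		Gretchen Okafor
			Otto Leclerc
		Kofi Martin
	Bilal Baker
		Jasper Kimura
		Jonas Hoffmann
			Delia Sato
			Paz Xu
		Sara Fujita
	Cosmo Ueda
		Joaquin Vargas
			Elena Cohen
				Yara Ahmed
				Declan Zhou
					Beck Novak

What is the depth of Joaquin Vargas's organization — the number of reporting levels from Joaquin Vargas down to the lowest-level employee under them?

The longest chain under Joaquin Vargas runs Joaquin Vargas → Elena Cohen → Declan Zhou → Beck Novak, which is 3 levels below Joaquin Vargas.

3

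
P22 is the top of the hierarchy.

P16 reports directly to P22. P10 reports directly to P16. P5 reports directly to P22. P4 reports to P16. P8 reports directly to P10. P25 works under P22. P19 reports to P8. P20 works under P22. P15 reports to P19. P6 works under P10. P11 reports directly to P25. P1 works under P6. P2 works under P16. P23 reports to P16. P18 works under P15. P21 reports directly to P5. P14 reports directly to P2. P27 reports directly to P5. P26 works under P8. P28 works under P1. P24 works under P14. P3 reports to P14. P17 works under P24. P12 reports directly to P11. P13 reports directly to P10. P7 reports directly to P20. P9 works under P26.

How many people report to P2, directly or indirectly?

P2 directly manages P14. Under P14: P3, P24, P17 (3). That's 4 in total.

4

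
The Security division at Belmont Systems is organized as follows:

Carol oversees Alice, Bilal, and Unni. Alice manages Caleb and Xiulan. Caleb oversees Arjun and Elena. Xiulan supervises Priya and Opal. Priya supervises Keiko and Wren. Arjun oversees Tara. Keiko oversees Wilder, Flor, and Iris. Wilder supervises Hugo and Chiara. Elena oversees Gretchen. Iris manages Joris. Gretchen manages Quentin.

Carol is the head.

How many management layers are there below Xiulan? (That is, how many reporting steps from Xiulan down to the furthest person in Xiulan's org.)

4

The longest chain under Xiulan runs Xiulan → Priya → Keiko → Iris → Joris, which is 4 levels below Xiulan.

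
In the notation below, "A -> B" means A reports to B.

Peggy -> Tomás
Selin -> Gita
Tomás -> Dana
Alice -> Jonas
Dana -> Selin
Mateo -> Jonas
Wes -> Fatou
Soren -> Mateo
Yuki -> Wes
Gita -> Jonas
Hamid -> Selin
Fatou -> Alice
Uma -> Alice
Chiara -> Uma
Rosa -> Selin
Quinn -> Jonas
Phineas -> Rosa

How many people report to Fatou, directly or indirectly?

Fatou directly manages Wes. Under Wes: Yuki (1). That's 2 in total.

2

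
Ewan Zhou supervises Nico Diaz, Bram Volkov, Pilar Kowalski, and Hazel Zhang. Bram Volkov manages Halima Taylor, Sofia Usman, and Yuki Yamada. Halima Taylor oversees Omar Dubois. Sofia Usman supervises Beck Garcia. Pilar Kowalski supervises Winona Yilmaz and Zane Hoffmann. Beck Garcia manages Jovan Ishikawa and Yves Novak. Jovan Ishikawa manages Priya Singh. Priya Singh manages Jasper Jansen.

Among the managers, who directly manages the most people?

Direct-report counts: Ewan Zhou has 4; Pilar Kowalski has 2; Bram Volkov has 3; Sofia Usman has 1; Beck Garcia has 2; Jovan Ishikawa has 1; Priya Singh has 1; Halima Taylor has 1. The largest is 4, held by Ewan Zhou.

Ewan Zhou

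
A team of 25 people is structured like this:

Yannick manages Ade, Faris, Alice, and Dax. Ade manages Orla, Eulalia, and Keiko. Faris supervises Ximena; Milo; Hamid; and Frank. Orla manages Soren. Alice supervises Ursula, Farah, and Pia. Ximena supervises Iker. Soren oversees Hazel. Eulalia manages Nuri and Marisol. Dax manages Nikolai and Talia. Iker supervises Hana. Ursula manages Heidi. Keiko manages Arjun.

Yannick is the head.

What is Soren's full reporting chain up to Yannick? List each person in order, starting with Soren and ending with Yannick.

Soren -> Orla -> Ade -> Yannick

Soren reports to Orla. Orla reports to Ade. Ade reports to Yannick. Yannick is at the top.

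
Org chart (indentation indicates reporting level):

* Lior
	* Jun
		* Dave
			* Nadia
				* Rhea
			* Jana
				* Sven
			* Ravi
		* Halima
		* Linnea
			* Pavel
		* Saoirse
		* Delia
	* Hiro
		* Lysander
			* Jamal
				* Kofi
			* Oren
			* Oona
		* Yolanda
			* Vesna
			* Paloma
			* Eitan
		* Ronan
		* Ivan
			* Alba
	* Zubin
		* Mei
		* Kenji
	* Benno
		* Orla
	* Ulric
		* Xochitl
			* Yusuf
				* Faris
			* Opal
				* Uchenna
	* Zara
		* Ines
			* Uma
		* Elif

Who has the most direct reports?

Lior

Direct-report counts: Lior has 6; Zara has 2; Ines has 1; Ulric has 1; Xochitl has 2; Opal has 1; Yusuf has 1; Benno has 1; Zubin has 2; Hiro has 4; Ivan has 1; Yolanda has 3; Lysander has 3; Jamal has 1; Jun has 5; Linnea has 1; Dave has 3; Jana has 1; Nadia has 1. The largest is 6, held by Lior.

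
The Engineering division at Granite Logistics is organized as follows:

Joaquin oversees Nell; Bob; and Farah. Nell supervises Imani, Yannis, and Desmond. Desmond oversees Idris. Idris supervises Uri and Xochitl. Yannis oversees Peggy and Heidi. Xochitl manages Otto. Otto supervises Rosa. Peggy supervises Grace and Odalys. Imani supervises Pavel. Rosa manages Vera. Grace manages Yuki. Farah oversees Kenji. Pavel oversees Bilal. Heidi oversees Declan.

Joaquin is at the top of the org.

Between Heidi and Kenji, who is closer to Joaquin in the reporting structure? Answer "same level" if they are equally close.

Kenji

Heidi is 3 levels below Joaquin; Kenji is 2. Kenji is higher.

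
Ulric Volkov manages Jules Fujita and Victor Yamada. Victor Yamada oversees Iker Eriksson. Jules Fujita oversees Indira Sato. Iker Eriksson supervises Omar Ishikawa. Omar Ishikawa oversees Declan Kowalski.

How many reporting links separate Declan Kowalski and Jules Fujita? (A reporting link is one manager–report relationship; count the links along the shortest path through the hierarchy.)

Declan Kowalski is 4 levels below Ulric Volkov, and Jules Fujita is 1 level below Ulric Volkov (their lowest common manager). The shortest path runs up from Declan Kowalski to Ulric Volkov and back down to Jules Fujita: 4 + 1 = 5 links.

5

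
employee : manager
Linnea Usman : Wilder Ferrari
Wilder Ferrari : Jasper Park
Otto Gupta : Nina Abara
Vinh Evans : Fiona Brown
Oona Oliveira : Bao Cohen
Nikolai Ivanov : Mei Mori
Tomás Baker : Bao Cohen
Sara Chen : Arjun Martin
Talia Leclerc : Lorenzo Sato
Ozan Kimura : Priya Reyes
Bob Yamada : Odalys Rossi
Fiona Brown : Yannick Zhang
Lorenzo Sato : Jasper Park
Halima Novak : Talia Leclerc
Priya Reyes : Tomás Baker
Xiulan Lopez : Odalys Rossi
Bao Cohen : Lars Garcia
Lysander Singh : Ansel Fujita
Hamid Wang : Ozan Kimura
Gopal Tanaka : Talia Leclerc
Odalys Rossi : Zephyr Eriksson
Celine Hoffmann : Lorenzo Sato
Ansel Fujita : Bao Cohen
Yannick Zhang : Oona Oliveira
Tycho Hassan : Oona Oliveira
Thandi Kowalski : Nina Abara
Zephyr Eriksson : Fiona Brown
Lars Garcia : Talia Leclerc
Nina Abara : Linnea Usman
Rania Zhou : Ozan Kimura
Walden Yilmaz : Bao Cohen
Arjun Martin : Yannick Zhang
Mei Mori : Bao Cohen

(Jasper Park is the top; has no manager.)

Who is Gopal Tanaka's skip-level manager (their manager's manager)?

Lorenzo Sato

Gopal Tanaka reports to Talia Leclerc, and Talia Leclerc reports to Lorenzo Sato. So Gopal Tanaka's skip-level manager is Lorenzo Sato.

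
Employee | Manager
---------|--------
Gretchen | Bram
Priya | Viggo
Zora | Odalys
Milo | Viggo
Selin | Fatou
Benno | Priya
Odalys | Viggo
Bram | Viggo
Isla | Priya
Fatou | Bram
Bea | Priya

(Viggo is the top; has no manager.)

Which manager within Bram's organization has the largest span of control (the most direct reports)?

Bram

Direct-report counts within Bram's organization: Bram has 2; Fatou has 1. The largest is 2, held by Bram.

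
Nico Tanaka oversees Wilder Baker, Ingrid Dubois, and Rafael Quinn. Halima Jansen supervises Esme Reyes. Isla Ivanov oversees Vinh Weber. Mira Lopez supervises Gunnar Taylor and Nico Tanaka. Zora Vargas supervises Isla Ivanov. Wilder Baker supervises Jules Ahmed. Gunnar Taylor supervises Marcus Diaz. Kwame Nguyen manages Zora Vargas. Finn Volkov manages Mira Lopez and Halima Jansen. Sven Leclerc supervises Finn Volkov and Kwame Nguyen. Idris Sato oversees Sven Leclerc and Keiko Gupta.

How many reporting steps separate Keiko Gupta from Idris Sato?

Chain from Keiko Gupta up to Idris Sato: Keiko Gupta → Idris Sato. That is 1 step up, so Keiko Gupta is 1 level below Idris Sato.

1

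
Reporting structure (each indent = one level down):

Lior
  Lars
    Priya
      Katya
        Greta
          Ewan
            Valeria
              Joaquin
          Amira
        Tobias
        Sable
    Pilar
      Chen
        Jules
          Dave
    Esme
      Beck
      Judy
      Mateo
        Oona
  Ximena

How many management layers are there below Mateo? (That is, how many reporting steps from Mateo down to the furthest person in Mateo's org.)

The longest chain under Mateo runs Mateo → Oona, which is 1 level below Mateo.

1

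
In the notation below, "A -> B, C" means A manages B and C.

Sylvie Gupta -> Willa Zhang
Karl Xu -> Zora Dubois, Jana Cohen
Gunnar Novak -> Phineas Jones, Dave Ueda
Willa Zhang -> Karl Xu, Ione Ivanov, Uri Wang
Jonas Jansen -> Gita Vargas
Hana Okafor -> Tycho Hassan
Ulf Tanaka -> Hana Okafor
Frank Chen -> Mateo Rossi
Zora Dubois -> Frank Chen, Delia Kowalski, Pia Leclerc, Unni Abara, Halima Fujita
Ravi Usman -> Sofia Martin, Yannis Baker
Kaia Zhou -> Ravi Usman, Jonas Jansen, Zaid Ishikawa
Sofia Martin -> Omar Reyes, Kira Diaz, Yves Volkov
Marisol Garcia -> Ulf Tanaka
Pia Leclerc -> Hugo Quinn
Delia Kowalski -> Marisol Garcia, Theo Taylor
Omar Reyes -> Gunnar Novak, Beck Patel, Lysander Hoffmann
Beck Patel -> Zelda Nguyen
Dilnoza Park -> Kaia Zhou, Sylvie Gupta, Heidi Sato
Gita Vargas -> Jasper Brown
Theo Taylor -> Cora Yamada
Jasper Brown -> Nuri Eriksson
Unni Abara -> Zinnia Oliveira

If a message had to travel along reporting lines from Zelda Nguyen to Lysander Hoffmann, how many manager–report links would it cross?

Zelda Nguyen is 2 levels below Omar Reyes, and Lysander Hoffmann is 1 level below Omar Reyes (their lowest common manager). The shortest path runs up from Zelda Nguyen to Omar Reyes and back down to Lysander Hoffmann: 2 + 1 = 3 links.

3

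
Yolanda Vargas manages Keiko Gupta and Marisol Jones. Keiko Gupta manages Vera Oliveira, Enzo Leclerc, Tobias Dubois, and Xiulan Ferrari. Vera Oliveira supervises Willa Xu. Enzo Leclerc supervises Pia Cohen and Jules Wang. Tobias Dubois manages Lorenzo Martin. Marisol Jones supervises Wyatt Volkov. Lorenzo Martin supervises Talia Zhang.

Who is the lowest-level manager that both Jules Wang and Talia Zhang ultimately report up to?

Keiko Gupta

Jules Wang's chain of managers is Enzo Leclerc, Keiko Gupta, Yolanda Vargas. Talia Zhang's chain of managers is Lorenzo Martin, Tobias Dubois, Keiko Gupta, Yolanda Vargas. The first manager that appears in both chains is Keiko Gupta.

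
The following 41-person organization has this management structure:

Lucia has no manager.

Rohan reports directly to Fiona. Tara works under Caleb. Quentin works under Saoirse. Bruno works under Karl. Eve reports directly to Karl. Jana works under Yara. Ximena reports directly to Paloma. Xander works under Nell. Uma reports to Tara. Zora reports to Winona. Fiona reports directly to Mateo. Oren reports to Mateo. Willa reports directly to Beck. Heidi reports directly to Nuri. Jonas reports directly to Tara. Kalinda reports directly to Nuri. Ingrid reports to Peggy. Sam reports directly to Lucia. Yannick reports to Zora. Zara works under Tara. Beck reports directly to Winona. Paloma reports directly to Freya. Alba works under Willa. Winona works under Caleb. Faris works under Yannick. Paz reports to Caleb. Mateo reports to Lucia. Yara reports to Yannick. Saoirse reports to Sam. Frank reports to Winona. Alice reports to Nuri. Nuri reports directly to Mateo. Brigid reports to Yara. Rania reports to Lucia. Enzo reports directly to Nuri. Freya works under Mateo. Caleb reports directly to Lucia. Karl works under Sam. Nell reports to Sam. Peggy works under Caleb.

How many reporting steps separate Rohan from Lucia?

Chain from Rohan up to Lucia: Rohan → Fiona → Mateo → Lucia. That is 3 steps up, so Rohan is 3 levels below Lucia.

3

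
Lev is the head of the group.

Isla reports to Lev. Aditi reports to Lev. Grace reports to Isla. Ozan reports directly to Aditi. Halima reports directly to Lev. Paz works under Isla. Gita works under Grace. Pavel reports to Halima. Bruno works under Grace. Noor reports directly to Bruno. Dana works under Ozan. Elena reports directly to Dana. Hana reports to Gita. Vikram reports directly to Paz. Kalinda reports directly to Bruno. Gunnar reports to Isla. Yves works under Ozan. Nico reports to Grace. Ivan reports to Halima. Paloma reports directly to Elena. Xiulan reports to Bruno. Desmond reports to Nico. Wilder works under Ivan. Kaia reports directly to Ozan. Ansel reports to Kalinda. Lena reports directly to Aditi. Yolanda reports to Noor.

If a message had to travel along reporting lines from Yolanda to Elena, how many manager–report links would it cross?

9

Yolanda is 5 levels below Lev, and Elena is 4 levels below Lev (their lowest common manager). The shortest path runs up from Yolanda to Lev and back down to Elena: 5 + 4 = 9 links.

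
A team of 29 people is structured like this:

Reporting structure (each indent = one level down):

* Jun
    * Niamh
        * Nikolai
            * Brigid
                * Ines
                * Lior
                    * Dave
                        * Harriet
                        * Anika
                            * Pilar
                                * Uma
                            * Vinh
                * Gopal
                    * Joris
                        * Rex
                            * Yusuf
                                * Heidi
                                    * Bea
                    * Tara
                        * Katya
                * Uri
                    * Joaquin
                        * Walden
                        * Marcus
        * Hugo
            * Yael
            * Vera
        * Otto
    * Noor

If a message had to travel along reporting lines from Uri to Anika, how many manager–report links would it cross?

4

Uri is 1 level below Brigid, and Anika is 3 levels below Brigid (their lowest common manager). The shortest path runs up from Uri to Brigid and back down to Anika: 1 + 3 = 4 links.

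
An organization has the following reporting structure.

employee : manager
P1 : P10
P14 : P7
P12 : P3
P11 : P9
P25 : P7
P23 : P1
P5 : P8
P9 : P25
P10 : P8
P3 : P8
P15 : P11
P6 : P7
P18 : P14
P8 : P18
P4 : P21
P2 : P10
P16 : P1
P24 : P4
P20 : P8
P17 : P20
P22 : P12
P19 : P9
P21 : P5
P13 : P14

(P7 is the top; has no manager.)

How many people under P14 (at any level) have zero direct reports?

7

The people in P14's organization with no one reporting to them are P13, P24, P22, P2, P23, P16, P17. That is 7.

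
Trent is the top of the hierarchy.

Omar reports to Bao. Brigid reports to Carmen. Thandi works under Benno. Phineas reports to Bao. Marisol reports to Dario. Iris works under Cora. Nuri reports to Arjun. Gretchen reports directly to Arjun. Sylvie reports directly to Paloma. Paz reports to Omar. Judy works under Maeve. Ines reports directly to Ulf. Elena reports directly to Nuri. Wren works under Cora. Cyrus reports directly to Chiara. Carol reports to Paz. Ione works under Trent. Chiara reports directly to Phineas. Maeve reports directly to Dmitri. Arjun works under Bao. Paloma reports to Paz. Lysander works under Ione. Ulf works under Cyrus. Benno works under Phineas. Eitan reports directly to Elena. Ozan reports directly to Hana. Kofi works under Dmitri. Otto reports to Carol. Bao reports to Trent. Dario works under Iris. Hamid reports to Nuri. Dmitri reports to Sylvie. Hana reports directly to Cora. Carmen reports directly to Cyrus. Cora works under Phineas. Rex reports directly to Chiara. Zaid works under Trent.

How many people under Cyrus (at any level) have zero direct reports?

The people in Cyrus's organization with no one reporting to them are Ines, Brigid. That is 2.

2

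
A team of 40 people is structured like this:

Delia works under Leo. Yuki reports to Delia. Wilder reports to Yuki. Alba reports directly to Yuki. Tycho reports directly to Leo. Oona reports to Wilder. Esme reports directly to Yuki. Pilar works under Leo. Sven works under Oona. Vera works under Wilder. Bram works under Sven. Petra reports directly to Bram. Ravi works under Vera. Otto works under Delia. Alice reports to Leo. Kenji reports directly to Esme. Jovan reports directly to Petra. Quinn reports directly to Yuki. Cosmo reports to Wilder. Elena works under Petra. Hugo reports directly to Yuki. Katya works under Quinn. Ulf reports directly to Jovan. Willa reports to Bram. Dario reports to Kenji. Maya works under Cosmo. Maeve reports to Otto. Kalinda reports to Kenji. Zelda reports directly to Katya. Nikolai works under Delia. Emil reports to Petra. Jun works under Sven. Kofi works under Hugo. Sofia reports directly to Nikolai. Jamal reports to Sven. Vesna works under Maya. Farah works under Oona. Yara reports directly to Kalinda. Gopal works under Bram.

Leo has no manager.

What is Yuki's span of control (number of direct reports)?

5

Yuki directly manages Wilder, Alba, Esme, Quinn, Hugo. That is 5 direct reports.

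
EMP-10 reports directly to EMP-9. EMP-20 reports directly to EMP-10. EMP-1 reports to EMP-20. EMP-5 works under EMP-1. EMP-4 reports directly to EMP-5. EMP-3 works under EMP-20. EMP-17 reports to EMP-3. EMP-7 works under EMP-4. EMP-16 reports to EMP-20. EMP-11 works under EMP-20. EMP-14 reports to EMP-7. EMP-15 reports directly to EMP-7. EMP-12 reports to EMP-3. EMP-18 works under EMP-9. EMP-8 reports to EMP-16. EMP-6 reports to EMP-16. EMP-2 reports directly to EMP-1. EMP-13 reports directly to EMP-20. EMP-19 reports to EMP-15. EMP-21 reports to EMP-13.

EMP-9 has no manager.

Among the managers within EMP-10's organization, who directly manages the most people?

Direct-report counts within EMP-10's organization: EMP-10 has 1; EMP-20 has 5; EMP-13 has 1; EMP-16 has 2; EMP-3 has 2; EMP-1 has 2; EMP-5 has 1; EMP-4 has 1; EMP-7 has 2; EMP-15 has 1. The largest is 5, held by EMP-20.

EMP-20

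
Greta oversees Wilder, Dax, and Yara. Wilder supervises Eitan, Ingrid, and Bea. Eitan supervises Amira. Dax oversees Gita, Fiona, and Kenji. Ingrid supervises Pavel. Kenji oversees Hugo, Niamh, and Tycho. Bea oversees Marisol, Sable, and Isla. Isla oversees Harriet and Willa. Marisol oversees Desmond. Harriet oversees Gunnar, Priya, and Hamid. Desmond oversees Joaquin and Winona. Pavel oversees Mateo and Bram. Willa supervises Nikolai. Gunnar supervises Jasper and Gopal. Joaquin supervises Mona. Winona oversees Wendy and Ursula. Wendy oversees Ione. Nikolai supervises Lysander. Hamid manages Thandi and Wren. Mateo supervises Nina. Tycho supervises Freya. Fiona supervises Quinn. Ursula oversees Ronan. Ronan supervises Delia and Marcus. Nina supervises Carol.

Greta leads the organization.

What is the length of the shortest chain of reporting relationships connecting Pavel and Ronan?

Pavel is 2 levels below Wilder, and Ronan is 6 levels below Wilder (their lowest common manager). The shortest path runs up from Pavel to Wilder and back down to Ronan: 2 + 6 = 8 links.

8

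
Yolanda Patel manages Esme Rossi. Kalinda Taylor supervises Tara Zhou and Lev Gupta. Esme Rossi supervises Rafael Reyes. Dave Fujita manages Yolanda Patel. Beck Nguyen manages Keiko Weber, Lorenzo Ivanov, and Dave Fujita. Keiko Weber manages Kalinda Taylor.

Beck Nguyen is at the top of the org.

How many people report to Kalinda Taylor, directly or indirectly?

Kalinda Taylor directly manages Lev Gupta, Tara Zhou. Lev Gupta has no reports. Tara Zhou has no reports. So Kalinda Taylor's organization is 2 direct reports plus everyone under them: 1 + 1 = 2.

2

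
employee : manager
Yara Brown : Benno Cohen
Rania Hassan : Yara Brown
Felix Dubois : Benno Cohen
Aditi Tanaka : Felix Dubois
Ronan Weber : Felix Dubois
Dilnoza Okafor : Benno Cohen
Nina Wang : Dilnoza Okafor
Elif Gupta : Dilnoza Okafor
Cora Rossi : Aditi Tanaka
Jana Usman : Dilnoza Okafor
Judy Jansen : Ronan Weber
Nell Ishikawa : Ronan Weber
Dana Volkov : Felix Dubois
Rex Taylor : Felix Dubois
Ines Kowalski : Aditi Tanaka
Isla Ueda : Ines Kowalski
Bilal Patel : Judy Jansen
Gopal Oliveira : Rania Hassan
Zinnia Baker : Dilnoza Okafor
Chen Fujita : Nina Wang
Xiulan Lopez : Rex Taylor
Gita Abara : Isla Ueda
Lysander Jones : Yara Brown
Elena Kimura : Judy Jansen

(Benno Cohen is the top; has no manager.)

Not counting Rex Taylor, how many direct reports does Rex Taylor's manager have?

3

Rex Taylor reports to Felix Dubois. Felix Dubois's other direct reports are Aditi Tanaka, Ronan Weber, Dana Volkov — 3 peers.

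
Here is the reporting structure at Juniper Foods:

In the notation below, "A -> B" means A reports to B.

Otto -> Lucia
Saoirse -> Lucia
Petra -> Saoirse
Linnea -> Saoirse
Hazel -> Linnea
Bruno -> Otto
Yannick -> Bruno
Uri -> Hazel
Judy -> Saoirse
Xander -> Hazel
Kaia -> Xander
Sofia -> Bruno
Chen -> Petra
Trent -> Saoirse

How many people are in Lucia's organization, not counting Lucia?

Lucia directly manages Otto, Saoirse. Under Otto: Bruno, Sofia, Yannick (3). Under Saoirse: Trent, Judy, Linnea, Hazel, Xander, Kaia, Uri, Petra, Chen (9). So Lucia's organization is 2 direct reports plus everyone under them: 4 + 10 = 14.

14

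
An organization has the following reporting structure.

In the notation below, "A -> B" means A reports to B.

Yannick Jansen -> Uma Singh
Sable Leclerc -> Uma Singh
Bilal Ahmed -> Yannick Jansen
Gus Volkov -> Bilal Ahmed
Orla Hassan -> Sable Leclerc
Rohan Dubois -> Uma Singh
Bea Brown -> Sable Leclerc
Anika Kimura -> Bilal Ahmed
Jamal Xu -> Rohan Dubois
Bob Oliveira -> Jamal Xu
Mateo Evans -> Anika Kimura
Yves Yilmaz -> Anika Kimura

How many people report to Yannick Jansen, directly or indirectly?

Yannick Jansen directly manages Bilal Ahmed. Under Bilal Ahmed: Anika Kimura, Yves Yilmaz, Mateo Evans, Gus Volkov (4). That's 5 in total.

5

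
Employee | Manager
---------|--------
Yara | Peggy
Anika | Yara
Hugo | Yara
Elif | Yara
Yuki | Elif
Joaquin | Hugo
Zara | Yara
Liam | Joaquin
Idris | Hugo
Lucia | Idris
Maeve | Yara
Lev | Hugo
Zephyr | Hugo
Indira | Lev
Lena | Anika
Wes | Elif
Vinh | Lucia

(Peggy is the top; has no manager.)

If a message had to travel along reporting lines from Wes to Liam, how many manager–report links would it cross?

Wes is 2 levels below Yara, and Liam is 3 levels below Yara (their lowest common manager). The shortest path runs up from Wes to Yara and back down to Liam: 2 + 3 = 5 links.

5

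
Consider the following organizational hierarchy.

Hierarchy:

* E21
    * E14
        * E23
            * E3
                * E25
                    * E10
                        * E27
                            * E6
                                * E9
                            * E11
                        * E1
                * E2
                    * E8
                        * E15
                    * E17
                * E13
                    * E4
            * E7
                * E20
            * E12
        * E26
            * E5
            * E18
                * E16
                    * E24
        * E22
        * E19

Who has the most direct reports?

Direct-report counts: E21 has 1; E14 has 4; E26 has 2; E18 has 1; E16 has 1; E23 has 3; E7 has 1; E3 has 3; E13 has 1; E2 has 2; E8 has 1; E25 has 1; E10 has 2; E27 has 2; E6 has 1. The largest is 4, held by E14.

E14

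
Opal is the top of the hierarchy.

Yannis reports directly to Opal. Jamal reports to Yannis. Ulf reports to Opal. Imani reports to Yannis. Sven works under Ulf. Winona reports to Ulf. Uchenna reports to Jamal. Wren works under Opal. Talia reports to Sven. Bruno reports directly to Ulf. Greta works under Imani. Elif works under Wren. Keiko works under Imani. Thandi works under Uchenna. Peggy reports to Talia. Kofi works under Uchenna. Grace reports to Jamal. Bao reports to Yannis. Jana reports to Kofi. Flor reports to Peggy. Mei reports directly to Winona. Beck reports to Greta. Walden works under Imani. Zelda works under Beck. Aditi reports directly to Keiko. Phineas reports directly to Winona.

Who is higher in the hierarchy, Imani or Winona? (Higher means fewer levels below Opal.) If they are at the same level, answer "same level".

same level

Both Imani and Winona are 2 levels below Opal.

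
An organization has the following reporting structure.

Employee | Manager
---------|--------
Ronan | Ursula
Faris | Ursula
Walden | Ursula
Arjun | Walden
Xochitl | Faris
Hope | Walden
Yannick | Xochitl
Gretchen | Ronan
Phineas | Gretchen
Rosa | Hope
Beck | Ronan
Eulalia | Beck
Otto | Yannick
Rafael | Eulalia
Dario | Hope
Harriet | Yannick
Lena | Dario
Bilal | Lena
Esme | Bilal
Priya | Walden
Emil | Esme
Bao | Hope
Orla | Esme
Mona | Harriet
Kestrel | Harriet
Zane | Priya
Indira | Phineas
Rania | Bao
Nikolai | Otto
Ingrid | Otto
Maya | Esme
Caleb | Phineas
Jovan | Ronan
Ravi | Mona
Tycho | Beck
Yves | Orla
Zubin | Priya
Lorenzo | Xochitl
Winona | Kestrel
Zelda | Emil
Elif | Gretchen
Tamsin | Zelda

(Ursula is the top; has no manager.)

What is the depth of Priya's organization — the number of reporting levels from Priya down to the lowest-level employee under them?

1

The longest chain under Priya runs Priya → Zubin, which is 1 level below Priya.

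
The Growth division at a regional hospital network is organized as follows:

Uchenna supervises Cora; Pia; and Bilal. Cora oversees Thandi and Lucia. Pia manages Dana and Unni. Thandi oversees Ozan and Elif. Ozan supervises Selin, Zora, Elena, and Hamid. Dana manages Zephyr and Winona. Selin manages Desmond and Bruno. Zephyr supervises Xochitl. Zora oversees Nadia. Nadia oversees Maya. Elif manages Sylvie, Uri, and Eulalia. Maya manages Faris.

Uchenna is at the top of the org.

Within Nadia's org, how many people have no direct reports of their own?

1

The only person in Nadia's organization with no one reporting to them is Faris. That is 1.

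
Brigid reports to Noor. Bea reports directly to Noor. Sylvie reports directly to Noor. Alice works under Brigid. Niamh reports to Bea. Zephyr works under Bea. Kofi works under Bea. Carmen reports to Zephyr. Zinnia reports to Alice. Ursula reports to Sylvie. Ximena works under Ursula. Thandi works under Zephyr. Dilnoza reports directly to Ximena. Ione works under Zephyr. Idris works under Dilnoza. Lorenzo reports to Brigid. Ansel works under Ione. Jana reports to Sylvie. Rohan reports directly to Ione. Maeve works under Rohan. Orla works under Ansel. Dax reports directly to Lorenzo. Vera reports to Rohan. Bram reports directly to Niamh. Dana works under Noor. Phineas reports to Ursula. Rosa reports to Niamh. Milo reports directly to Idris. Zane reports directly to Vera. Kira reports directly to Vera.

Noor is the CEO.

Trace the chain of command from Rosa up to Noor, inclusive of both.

Rosa reports to Niamh. Niamh reports to Bea. Bea reports to Noor. Noor is at the top.

Rosa -> Niamh -> Bea -> Noor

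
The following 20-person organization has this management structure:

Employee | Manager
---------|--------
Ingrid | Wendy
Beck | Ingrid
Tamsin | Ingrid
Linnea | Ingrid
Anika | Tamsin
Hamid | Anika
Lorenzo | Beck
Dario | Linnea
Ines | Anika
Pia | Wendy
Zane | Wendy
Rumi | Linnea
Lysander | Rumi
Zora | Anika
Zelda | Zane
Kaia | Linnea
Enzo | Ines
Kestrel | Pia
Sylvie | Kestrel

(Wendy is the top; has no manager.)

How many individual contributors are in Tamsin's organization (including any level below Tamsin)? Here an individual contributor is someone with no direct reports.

The people in Tamsin's organization with no one reporting to them are Zora, Enzo, Hamid. That is 3.

3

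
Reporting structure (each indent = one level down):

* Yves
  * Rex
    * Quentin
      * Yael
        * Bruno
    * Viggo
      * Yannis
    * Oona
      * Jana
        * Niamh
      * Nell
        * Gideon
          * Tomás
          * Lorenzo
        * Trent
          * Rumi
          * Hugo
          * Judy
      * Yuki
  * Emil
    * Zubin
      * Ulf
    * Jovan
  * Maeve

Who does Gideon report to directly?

Nell

Gideon reports directly to Nell.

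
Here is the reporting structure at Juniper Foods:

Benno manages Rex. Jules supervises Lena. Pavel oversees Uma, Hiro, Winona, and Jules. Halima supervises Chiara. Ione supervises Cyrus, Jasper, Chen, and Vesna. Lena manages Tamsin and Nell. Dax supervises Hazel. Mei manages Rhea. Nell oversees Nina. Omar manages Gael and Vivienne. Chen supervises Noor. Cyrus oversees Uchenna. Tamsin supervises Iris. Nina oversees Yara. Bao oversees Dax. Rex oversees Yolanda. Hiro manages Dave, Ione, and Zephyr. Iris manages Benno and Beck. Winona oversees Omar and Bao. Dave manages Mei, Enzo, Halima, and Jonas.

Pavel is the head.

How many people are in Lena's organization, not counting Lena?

9

Lena directly manages Tamsin, Nell. Under Tamsin: Iris, Beck, Benno, Rex, Yolanda (5). Under Nell: Nina, Yara (2). So Lena's organization is 2 direct reports plus everyone under them: 6 + 3 = 9.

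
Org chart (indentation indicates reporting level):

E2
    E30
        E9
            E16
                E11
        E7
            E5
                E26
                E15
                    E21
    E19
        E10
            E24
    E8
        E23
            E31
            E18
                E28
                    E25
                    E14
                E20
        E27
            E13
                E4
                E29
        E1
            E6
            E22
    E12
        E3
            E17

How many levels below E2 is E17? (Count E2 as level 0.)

Chain from E17 up to E2: E17 → E3 → E12 → E2. That is 3 steps up, so E17 is 3 levels below E2.

3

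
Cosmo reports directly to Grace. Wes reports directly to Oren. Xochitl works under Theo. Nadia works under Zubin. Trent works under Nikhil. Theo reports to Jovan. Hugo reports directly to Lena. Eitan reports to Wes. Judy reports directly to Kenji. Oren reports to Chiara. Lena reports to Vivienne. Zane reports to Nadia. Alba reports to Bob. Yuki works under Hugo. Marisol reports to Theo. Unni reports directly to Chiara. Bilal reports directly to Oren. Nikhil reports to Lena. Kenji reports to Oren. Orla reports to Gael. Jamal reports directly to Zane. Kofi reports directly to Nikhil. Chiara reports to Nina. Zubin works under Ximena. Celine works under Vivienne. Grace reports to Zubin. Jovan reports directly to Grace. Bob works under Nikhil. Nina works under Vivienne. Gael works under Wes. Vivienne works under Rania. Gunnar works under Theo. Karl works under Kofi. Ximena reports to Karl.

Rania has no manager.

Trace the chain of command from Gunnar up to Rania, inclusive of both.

Gunnar reports to Theo. Theo reports to Jovan. Jovan reports to Grace. Grace reports to Zubin. Zubin reports to Ximena. Ximena reports to Karl. Karl reports to Kofi. Kofi reports to Nikhil. Nikhil reports to Lena. Lena reports to Vivienne. Vivienne reports to Rania. Rania is at the top.

Gunnar -> Theo -> Jovan -> Grace -> Zubin -> Ximena -> Karl -> Kofi -> Nikhil -> Lena -> Vivienne -> Rania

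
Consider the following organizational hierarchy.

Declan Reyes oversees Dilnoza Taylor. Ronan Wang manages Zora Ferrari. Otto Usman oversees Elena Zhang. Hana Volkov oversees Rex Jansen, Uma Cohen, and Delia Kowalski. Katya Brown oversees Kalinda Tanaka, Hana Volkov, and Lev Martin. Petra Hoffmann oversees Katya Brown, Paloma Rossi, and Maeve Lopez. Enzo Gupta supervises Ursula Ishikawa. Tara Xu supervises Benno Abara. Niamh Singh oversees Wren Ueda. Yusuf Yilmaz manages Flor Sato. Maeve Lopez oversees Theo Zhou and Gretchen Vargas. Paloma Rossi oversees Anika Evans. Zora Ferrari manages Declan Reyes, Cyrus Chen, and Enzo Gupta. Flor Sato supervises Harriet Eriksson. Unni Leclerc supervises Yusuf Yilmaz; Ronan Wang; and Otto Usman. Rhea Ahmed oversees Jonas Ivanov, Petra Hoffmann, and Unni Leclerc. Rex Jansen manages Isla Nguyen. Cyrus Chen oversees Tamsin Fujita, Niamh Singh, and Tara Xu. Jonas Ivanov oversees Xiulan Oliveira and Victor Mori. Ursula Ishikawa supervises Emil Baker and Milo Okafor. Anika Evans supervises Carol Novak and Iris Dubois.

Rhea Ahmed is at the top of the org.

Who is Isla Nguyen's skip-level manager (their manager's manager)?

Isla Nguyen reports to Rex Jansen, and Rex Jansen reports to Hana Volkov. So Isla Nguyen's skip-level manager is Hana Volkov.

Hana Volkov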